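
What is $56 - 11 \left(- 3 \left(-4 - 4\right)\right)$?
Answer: $-208$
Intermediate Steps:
$56 - 11 \left(- 3 \left(-4 - 4\right)\right) = 56 - 11 \left(\left(-3\right) \left(-8\right)\right) = 56 - 264 = -208$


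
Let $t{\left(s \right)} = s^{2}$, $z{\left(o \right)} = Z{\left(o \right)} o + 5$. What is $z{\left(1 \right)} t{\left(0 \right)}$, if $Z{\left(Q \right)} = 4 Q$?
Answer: $0$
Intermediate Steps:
$z{\left(o \right)} = 5 + 4 o^{2}$ ($z{\left(o \right)} = 4 o o + 5 = 4 o^{2} + 5 = 5 + 4 o^{2}$)
$z{\left(1 \right)} t{\left(0 \right)} = \left(5 + 4 \cdot 1^{2}\right) 0^{2} = \left(5 + 4 \cdot 1\right) 0 = \left(5 + 4\right) 0 = 9 \cdot 0 = 0$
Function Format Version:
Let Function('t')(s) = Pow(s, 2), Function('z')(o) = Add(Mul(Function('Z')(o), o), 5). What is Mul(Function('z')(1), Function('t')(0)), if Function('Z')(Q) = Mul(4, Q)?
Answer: 0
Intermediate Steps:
Function('z')(o) = Add(5, Mul(4, Pow(o, 2))) (Function('z')(o) = Add(Mul(Mul(4, o), o), 5) = Add(Mul(4, Pow(o, 2)), 5) = Add(5, Mul(4, Pow(o, 2))))
Mul(Function('z')(1), Function('t')(0)) = Mul(Add(5, Mul(4, Pow(1, 2))), Pow(0, 2)) = Mul(Add(5, Mul(4, 1)), 0) = Mul(Add(5, 4), 0) = Mul(9, 0) = 0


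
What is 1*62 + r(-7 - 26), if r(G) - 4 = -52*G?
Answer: 1782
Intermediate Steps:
r(G) = 4 - 52*G
1*62 + r(-7 - 26) = 1*62 + (4 - 52*(-7 - 26)) = 62 + (4 - 52*(-33)) = 62 + (4 + 1716) = 62 + 1720 = 1782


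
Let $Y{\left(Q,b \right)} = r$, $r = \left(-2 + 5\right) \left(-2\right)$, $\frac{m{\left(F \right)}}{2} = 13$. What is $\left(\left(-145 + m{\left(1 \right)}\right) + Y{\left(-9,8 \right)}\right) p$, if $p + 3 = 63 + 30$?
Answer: $-11250$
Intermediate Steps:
$p = 90$ ($p = -3 + \left(63 + 30\right) = -3 + 93 = 90$)
$m{\left(F \right)} = 26$ ($m{\left(F \right)} = 2 \cdot 13 = 26$)
$r = -6$ ($r = 3 \left(-2\right) = -6$)
$Y{\left(Q,b \right)} = -6$
$\left(\left(-145 + m{\left(1 \right)}\right) + Y{\left(-9,8 \right)}\right) p = \left(\left(-145 + 26\right) - 6\right) 90 = \left(-119 - 6\right) 90 = \left(-125\right) 90 = -11250$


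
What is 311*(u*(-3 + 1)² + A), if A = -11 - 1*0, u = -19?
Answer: -27057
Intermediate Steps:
A = -11 (A = -11 + 0 = -11)
311*(u*(-3 + 1)² + A) = 311*(-19*(-3 + 1)² - 11) = 311*(-19*(-2)² - 11) = 311*(-19*4 - 11) = 311*(-76 - 11) = 311*(-87) = -27057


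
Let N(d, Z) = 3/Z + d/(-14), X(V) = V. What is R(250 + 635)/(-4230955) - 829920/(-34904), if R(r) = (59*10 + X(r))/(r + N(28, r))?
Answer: 22866464701919165/961696425207838 ≈ 23.777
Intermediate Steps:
N(d, Z) = 3/Z - d/14 (N(d, Z) = 3/Z + d*(-1/14) = 3/Z - d/14)
R(r) = (590 + r)/(-2 + r + 3/r) (R(r) = (59*10 + r)/(r + (3/r - 1/14*28)) = (590 + r)/(r + (3/r - 2)) = (590 + r)/(r + (-2 + 3/r)) = (590 + r)/(-2 + r + 3/r))
R(250 + 635)/(-4230955) - 829920/(-34904) = ((250 + 635)*(590 + (250 + 635))/(3 + (250 + 635)*(-2 + (250 + 635))))/(-4230955) - 829920/(-34904) = (885*(590 + 885)/(3 + 885*(-2 + 885)))*(-1/4230955) - 829920*(-1/34904) = (885*1475/(3 + 885*883))*(-1/4230955) + 103740/4363 = (885*1475/(3 + 781455))*(-1/4230955) + 103740/4363 = (885*1475/781458)*(-1/4230955) + 103740/4363 = (885*(1/781458)*1475)*(-1/4230955) + 103740/4363 = (435125/260486)*(-1/4230955) + 103740/4363 = -87025/220420908826 + 103740/4363 = 22866464701919165/961696425207838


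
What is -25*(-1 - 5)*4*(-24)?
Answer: -14400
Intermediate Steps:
-25*(-1 - 5)*4*(-24) = -(-150)*4*(-24) = -25*(-24)*(-24) = 600*(-24) = -14400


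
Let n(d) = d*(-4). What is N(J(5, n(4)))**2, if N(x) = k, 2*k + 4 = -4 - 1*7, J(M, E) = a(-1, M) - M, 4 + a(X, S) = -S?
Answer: 225/4 ≈ 56.250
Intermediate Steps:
a(X, S) = -4 - S
n(d) = -4*d
J(M, E) = -4 - 2*M (J(M, E) = (-4 - M) - M = -4 - 2*M)
k = -15/2 (k = -2 + (-4 - 1*7)/2 = -2 + (-4 - 7)/2 = -2 + (1/2)*(-11) = -2 - 11/2 = -15/2 ≈ -7.5000)
N(x) = -15/2
N(J(5, n(4)))**2 = (-15/2)**2 = 225/4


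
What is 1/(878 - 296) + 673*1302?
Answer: 509975173/582 ≈ 8.7625e+5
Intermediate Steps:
1/(878 - 296) + 673*1302 = 1/582 + 876246 = 509975173/582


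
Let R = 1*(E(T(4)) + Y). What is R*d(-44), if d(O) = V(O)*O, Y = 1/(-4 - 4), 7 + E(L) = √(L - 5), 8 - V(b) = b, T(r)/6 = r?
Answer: 16302 - 2288*√19 ≈ 6328.8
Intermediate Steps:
T(r) = 6*r
V(b) = 8 - b
E(L) = -7 + √(-5 + L) (E(L) = -7 + √(L - 5) = -7 + √(-5 + L))
Y = -⅛ (Y = 1/(-8) = -⅛ ≈ -0.12500)
d(O) = O*(8 - O) (d(O) = (8 - O)*O = O*(8 - O))
R = -57/8 + √19 (R = 1*((-7 + √(-5 + 6*4)) - ⅛) = 1*((-7 + √(-5 + 24)) - ⅛) = 1*((-7 + √19) - ⅛) = 1*(-57/8 + √19) = -57/8 + √19 ≈ -2.7661)
R*d(-44) = (-57/8 + √19)*(-44*(8 - 1*(-44))) = (-57/8 + √19)*(-44*(8 + 44)) = (-57/8 + √19)*(-44*52) = (-57/8 + √19)*(-2288) = 16302 - 2288*√19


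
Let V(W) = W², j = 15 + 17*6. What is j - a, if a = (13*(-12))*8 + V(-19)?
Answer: 1004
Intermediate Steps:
j = 117 (j = 15 + 102 = 117)
a = -887 (a = (13*(-12))*8 + (-19)² = -156*8 + 361 = -1248 + 361 = -887)
j - a = 117 - 1*(-887) = 117 + 887 = 1004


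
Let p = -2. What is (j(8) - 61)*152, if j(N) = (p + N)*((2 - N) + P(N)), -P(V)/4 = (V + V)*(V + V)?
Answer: -948632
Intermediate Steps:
P(V) = -16*V² (P(V) = -4*(V + V)*(V + V) = -4*2*V*2*V = -16*V²)
j(N) = (-2 + N)*(2 - N - 16*N²) (j(N) = (-2 + N)*((2 - N) - 16*N²) = (-2 + N)*(2 - N - 16*N²))
(j(8) - 61)*152 = ((-4 - 16*8³ + 4*8 + 31*8²) - 61)*152 = ((-4 - 16*512 + 32 + 31*64) - 61)*152 = ((-4 - 8192 + 32 + 1984) - 61)*152 = (-6180 - 61)*152 = -6241*152 = -948632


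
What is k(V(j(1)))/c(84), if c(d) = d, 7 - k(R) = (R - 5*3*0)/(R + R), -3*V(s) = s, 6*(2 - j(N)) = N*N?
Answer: 13/168 ≈ 0.077381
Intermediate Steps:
j(N) = 2 - N²/6 (j(N) = 2 - N*N/6 = 2 - N²/6)
V(s) = -s/3
k(R) = 13/2 (k(R) = 7 - (R - 5*3*0)/(R + R) = 7 - (R - 15*0)/(2*R) = 7 - (R + 0)*1/(2*R) = 7 - R*1/(2*R) = 7 - 1*½ = 7 - ½ = 13/2)
k(V(j(1)))/c(84) = (13/2)/84 = (13/2)*(1/84) = 13/168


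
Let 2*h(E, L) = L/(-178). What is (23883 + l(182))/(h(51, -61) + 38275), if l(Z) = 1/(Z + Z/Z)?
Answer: 1555930040/2493550863 ≈ 0.62398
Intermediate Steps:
l(Z) = 1/(1 + Z) (l(Z) = 1/(Z + 1) = 1/(1 + Z))
h(E, L) = -L/356 (h(E, L) = (L/(-178))/2 = (L*(-1/178))/2 = (-L/178)/2 = -L/356)
(23883 + l(182))/(h(51, -61) + 38275) = (23883 + 1/(1 + 182))/(-1/356*(-61) + 38275) = (23883 + 1/183)/(61/356 + 38275) = (23883 + 1/183)/(13625961/356) = (4370590/183)*(356/13625961) = 1555930040/2493550863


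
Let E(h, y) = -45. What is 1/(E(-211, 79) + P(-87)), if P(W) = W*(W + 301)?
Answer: -1/18663 ≈ -5.3582e-5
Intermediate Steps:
P(W) = W*(301 + W)
1/(E(-211, 79) + P(-87)) = 1/(-45 - 87*(301 - 87)) = 1/(-45 - 87*214) = 1/(-45 - 18618) = 1/(-18663) = -1/18663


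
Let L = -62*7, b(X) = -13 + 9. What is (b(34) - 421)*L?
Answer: 184450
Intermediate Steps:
b(X) = -4
L = -434
(b(34) - 421)*L = (-4 - 421)*(-434) = -425*(-434) = 184450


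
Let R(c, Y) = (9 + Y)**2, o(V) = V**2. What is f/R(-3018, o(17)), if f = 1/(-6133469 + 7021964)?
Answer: 1/78901909980 ≈ 1.2674e-11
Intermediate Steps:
f = 1/888495 ≈ 1.1255e-6
f/R(-3018, o(17)) = 1/(888495*((9 + 17**2)**2)) = 1/(888495*((9 + 289)**2)) = 1/(888495*(298**2)) = (1/888495)/88804 = (1/888495)*(1/88804) = 1/78901909980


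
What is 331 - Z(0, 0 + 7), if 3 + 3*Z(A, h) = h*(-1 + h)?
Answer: 318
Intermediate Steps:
Z(A, h) = -1 + h*(-1 + h)/3 (Z(A, h) = -1 + (h*(-1 + h))/3 = -1 + h*(-1 + h)/3)
331 - Z(0, 0 + 7) = 331 - (-1 - (0 + 7)/3 + (0 + 7)**2/3) = 331 - (-1 - 1/3*7 + (1/3)*7**2) = 331 - (-1 - 7/3 + (1/3)*49) = 331 - (-1 - 7/3 + 49/3) = 331 - 1*13 = 331 - 13 = 318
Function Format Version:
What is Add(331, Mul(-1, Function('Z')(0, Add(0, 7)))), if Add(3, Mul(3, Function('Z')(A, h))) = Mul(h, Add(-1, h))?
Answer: 318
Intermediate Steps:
Function('Z')(A, h) = Add(-1, Mul(Rational(1, 3), h, Add(-1, h))) (Function('Z')(A, h) = Add(-1, Mul(Rational(1, 3), Mul(h, Add(-1, h)))) = Add(-1, Mul(Rational(1, 3), h, Add(-1, h))))
Add(331, Mul(-1, Function('Z')(0, Add(0, 7)))) = Add(331, Mul(-1, Add(-1, Mul(Rational(-1, 3), Add(0, 7)), Mul(Rational(1, 3), Pow(Add(0, 7), 2))))) = Add(331, Mul(-1, Add(-1, Mul(Rational(-1, 3), 7), Mul(Rational(1, 3), Pow(7, 2))))) = Add(331, Mul(-1, Add(-1, Rational(-7, 3), Mul(Rational(1, 3), 49)))) = Add(331, Mul(-1, Add(-1, Rational(-7, 3), Rational(49, 3)))) = Add(331, Mul(-1, 13)) = Add(331, -13) = 318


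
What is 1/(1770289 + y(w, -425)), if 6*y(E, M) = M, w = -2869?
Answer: 6/10621309 ≈ 5.6490e-7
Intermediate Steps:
y(E, M) = M/6
1/(1770289 + y(w, -425)) = 1/(1770289 + (1/6)*(-425)) = 1/(1770289 - 425/6) = 1/(10621309/6) = 6/10621309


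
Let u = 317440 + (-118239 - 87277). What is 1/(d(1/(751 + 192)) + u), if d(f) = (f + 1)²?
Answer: 889249/99529196212 ≈ 8.9346e-6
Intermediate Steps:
u = 111924 (u = 317440 - 205516 = 111924)
d(f) = (1 + f)²
1/(d(1/(751 + 192)) + u) = 1/((1 + 1/(751 + 192))² + 111924) = 1/((1 + 1/943)² + 111924) = 1/((944/943)² + 111924) = 1/(891136/889249 + 111924) = 1/(99529196212/889249) = 889249/99529196212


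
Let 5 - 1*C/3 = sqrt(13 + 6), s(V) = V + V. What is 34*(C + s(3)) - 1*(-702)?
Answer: 1416 - 102*sqrt(19) ≈ 971.39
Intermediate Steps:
s(V) = 2*V
C = 15 - 3*sqrt(19) (C = 15 - 3*sqrt(13 + 6) = 15 - 3*sqrt(19) ≈ 1.9233)
34*(C + s(3)) - 1*(-702) = 34*((15 - 3*sqrt(19)) + 2*3) - 1*(-702) = 34*((15 - 3*sqrt(19)) + 6) + 702 = 34*(21 - 3*sqrt(19)) + 702 = (714 - 102*sqrt(19)) + 702 = 1416 - 102*sqrt(19)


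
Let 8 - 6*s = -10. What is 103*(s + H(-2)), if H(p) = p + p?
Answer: -103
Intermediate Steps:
H(p) = 2*p
s = 3 (s = 4/3 - ⅙*(-10) = 4/3 + 5/3 = 3)
103*(s + H(-2)) = 103*(3 + 2*(-2)) = 103*(3 - 4) = 103*(-1) = -103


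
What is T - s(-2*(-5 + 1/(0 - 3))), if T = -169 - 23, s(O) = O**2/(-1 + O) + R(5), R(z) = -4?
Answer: -17380/87 ≈ -199.77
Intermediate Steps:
s(O) = -4 + O**2/(-1 + O) (s(O) = O**2/(-1 + O) - 4 = -4 + O**2/(-1 + O))
T = -192
T - s(-2*(-5 + 1/(0 - 3))) = -192 - (4 + (-2*(-5 + 1/(0 - 3)))**2 - (-8)*(-5 + 1/(0 - 3)))/(-1 - 2*(-5 + 1/(0 - 3))) = -192 - (4 + (-2*(-5 + 1/(-3)))**2 - (-8)*(-5 + 1/(-3)))/(-1 - 2*(-5 + 1/(-3))) = -192 - (4 + (-2*(-5 - 1/3))**2 - (-8)*(-5 - 1/3))/(-1 - 2*(-5 - 1/3)) = -192 - (4 + (-2*(-16/3))**2 - (-8)*(-16)/3)/(-1 - 2*(-16/3)) = -192 - (4 + (32/3)**2 - 4*32/3)/(-1 + 32/3) = -192 - (4 + 1024/9 - 128/3)/29/3 = -192 - 3*676/(29*9) = -192 - 1*676/87 = -192 - 676/87 = -17380/87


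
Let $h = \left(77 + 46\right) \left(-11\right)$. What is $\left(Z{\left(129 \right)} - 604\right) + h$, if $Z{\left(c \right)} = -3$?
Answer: $-1960$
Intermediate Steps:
$h = -1353$ ($h = 123 \left(-11\right) = -1353$)
$\left(Z{\left(129 \right)} - 604\right) + h = \left(-3 - 604\right) - 1353 = -607 - 1353 = -1960$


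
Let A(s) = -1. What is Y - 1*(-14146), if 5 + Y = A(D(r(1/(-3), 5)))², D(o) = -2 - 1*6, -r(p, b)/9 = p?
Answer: 14142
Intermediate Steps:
r(p, b) = -9*p
D(o) = -8 (D(o) = -2 - 6 = -8)
Y = -4 (Y = -5 + (-1)² = -5 + 1 = -4)
Y - 1*(-14146) = -4 - 1*(-14146) = -4 + 14146 = 14142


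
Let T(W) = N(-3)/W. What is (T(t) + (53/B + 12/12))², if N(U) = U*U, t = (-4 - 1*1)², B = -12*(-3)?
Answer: 6497401/810000 ≈ 8.0215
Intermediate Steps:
B = 36
t = 25 (t = (-4 - 1)² = (-5)² = 25)
N(U) = U²
T(W) = 9/W (T(W) = (-3)²/W = 9/W)
(T(t) + (53/B + 12/12))² = (9/25 + (53/36 + 12/12))² = (9*(1/25) + (53*(1/36) + 12*(1/12)))² = (9/25 + (53/36 + 1))² = (9/25 + 89/36)² = (2549/900)² = 6497401/810000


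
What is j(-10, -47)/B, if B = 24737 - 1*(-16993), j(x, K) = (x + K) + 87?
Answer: 1/1391 ≈ 0.00071891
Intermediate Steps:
j(x, K) = 87 + K + x (j(x, K) = (K + x) + 87 = 87 + K + x)
B = 41730 (B = 24737 + 16993 = 41730)
j(-10, -47)/B = (87 - 47 - 10)/41730 = 30*(1/41730) = 1/1391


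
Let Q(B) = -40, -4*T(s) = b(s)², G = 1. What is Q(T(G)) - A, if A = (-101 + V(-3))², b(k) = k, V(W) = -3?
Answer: -10856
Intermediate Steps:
T(s) = -s²/4
A = 10816 (A = (-101 - 3)² = (-104)² = 10816)
Q(T(G)) - A = -40 - 1*10816 = -40 - 10816 = -10856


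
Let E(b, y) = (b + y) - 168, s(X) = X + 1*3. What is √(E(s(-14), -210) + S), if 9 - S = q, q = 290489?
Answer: I*√290869 ≈ 539.32*I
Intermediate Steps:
s(X) = 3 + X (s(X) = X + 3 = 3 + X)
E(b, y) = -168 + b + y
S = -290480 (S = 9 - 1*290489 = 9 - 290489 = -290480)
√(E(s(-14), -210) + S) = √((-168 + (3 - 14) - 210) - 290480) = √((-168 - 11 - 210) - 290480) = √(-389 - 290480) = √(-290869) = I*√290869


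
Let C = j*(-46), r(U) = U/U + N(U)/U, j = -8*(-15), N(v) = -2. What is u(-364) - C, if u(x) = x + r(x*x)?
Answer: 341640935/66248 ≈ 5157.0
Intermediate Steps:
j = 120
r(U) = 1 - 2/U (r(U) = U/U - 2/U = 1 - 2/U)
C = -5520 (C = 120*(-46) = -5520)
u(x) = x + (-2 + x**2)/x**2 (u(x) = x + (-2 + x*x)/((x*x)) = x + (-2 + x**2)/(x**2) = x + (-2 + x**2)/x**2)
u(-364) - C = (1 - 364 - 2/(-364)**2) - 1*(-5520) = (1 - 364 - 2*1/132496) + 5520 = (1 - 364 - 1/66248) + 5520 = -24048025/66248 + 5520 = 341640935/66248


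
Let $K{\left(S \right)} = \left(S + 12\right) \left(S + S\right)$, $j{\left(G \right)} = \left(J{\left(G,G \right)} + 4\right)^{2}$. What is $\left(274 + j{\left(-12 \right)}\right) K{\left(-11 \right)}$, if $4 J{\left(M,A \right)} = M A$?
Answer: $-41228$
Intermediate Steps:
$J{\left(M,A \right)} = \frac{A M}{4}$ ($J{\left(M,A \right)} = \frac{M A}{4} = \frac{A M}{4}$)
$j{\left(G \right)} = \left(4 + \frac{G^{2}}{4}\right)^{2}$ ($j{\left(G \right)} = \left(\frac{G G}{4} + 4\right)^{2} = \left(\frac{G^{2}}{4} + 4\right)^{2} = \left(4 + \frac{G^{2}}{4}\right)^{2}$)
$K{\left(S \right)} = 2 S \left(12 + S\right)$ ($K{\left(S \right)} = \left(12 + S\right) 2 S = 2 S \left(12 + S\right)$)
$\left(274 + j{\left(-12 \right)}\right) K{\left(-11 \right)} = \left(274 + \frac{\left(16 + \left(-12\right)^{2}\right)^{2}}{16}\right) 2 \left(-11\right) \left(12 - 11\right) = \left(274 + \frac{\left(16 + 144\right)^{2}}{16}\right) 2 \left(-11\right) 1 = \left(274 + \frac{160^{2}}{16}\right) \left(-22\right) = \left(274 + \frac{1}{16} \cdot 25600\right) \left(-22\right) = \left(274 + 1600\right) \left(-22\right) = 1874 \left(-22\right) = -41228$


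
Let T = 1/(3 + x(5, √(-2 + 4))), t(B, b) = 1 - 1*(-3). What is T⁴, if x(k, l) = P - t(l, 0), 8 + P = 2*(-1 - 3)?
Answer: 1/83521 ≈ 1.1973e-5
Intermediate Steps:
t(B, b) = 4 (t(B, b) = 1 + 3 = 4)
P = -16 (P = -8 + 2*(-1 - 3) = -8 + 2*(-4) = -8 - 8 = -16)
x(k, l) = -20 (x(k, l) = -16 - 1*4 = -16 - 4 = -20)
T = -1/17 (T = 1/(3 - 20) = 1/(-17) = -1/17 ≈ -0.058824)
T⁴ = (-1/17)⁴ = 1/83521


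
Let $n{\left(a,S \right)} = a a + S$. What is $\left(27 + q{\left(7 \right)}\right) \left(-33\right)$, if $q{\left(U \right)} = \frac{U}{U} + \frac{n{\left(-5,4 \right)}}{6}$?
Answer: $- \frac{2167}{2} \approx -1083.5$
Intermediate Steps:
$n{\left(a,S \right)} = S + a^{2}$ ($n{\left(a,S \right)} = a^{2} + S = S + a^{2}$)
$q{\left(U \right)} = \frac{35}{6}$ ($q{\left(U \right)} = \frac{U}{U} + \frac{4 + \left(-5\right)^{2}}{6} = 1 + \left(4 + 25\right) \frac{1}{6} = 1 + 29 \cdot \frac{1}{6} = 1 + \frac{29}{6} = \frac{35}{6}$)
$\left(27 + q{\left(7 \right)}\right) \left(-33\right) = \left(27 + \frac{35}{6}\right) \left(-33\right) = \frac{197}{6} \left(-33\right) = - \frac{2167}{2}$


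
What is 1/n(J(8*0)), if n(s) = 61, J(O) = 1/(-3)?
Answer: 1/61 ≈ 0.016393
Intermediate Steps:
J(O) = -⅓
1/n(J(8*0)) = 1/61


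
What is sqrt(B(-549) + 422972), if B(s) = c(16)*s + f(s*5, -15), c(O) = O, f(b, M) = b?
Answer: sqrt(411443) ≈ 641.44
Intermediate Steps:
B(s) = 21*s (B(s) = 16*s + s*5 = 16*s + 5*s = 21*s)
sqrt(B(-549) + 422972) = sqrt(21*(-549) + 422972) = sqrt(-11529 + 422972) = sqrt(411443)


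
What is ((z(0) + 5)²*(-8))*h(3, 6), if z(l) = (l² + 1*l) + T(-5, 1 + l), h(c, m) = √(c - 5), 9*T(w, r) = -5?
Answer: -12800*I*√2/81 ≈ -223.48*I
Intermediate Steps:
T(w, r) = -5/9 (T(w, r) = (⅑)*(-5) = -5/9)
h(c, m) = √(-5 + c)
z(l) = -5/9 + l + l² (z(l) = (l² + 1*l) - 5/9 = (l² + l) - 5/9 = (l + l²) - 5/9 = -5/9 + l + l²)
((z(0) + 5)²*(-8))*h(3, 6) = (((-5/9 + 0 + 0²) + 5)²*(-8))*√(-5 + 3) = (((-5/9 + 0 + 0) + 5)²*(-8))*√(-2) = ((-5/9 + 5)²*(-8))*(I*√2) = ((40/9)²*(-8))*(I*√2) = ((1600/81)*(-8))*(I*√2) = -12800*I*√2/81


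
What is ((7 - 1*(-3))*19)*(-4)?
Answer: -760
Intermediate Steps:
((7 - 1*(-3))*19)*(-4) = ((7 + 3)*19)*(-4) = (10*19)*(-4) = 190*(-4) = -760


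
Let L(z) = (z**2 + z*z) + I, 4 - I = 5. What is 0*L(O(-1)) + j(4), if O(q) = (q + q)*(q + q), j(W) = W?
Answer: 4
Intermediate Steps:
I = -1 (I = 4 - 1*5 = 4 - 5 = -1)
O(q) = 4*q**2 (O(q) = (2*q)*(2*q) = 4*q**2)
L(z) = -1 + 2*z**2 (L(z) = (z**2 + z*z) - 1 = (z**2 + z**2) - 1 = 2*z**2 - 1 = -1 + 2*z**2)
0*L(O(-1)) + j(4) = 0*(-1 + 2*(4*(-1)**2)**2) + 4 = 0*(-1 + 2*(4*1)**2) + 4 = 0*(-1 + 2*4**2) + 4 = 0*(-1 + 2*16) + 4 = 0*(-1 + 32) + 4 = 0*31 + 4 = 0 + 4 = 4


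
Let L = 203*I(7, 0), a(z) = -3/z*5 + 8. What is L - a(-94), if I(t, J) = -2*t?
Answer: -267915/94 ≈ -2850.2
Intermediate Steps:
a(z) = 8 - 15/z (a(z) = -15/z + 8 = 8 - 15/z)
L = -2842 (L = 203*(-2*7) = 203*(-14) = -2842)
L - a(-94) = -2842 - (8 - 15/(-94)) = -2842 - (8 - 15*(-1/94)) = -2842 - (8 + 15/94) = -2842 - 1*767/94 = -2842 - 767/94 = -267915/94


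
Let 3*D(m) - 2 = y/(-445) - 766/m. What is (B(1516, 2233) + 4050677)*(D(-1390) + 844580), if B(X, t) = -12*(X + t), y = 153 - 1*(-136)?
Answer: 627790027583699614/185565 ≈ 3.3831e+12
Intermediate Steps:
y = 289 (y = 153 + 136 = 289)
B(X, t) = -12*X - 12*t
D(m) = 601/1335 - 766/(3*m) (D(m) = ⅔ + (289/(-445) - 766/m)/3 = ⅔ + (289*(-1/445) - 766/m)/3 = ⅔ + (-289/445 - 766/m)/3 = ⅔ + (-289/1335 - 766/(3*m)) = 601/1335 - 766/(3*m))
(B(1516, 2233) + 4050677)*(D(-1390) + 844580) = ((-12*1516 - 12*2233) + 4050677)*((1/1335)*(-340870 + 601*(-1390))/(-1390) + 844580) = ((-18192 - 26796) + 4050677)*((1/1335)*(-1/1390)*(-340870 - 835390) + 844580) = (-44988 + 4050677)*((1/1335)*(-1/1390)*(-1176260) + 844580) = 4005689*(117626/185565 + 844580) = 4005689*(156724605326/185565) = 627790027583699614/185565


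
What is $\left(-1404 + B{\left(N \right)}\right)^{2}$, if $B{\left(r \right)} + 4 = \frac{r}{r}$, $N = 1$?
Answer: $1979649$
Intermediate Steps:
$B{\left(r \right)} = -3$ ($B{\left(r \right)} = -4 + \frac{r}{r} = -4 + 1 = -3$)
$\left(-1404 + B{\left(N \right)}\right)^{2} = \left(-1404 - 3\right)^{2} = \left(-1407\right)^{2} = 1979649$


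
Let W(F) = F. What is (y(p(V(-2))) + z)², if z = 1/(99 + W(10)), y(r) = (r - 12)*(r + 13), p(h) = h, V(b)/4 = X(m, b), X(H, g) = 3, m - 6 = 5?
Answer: 1/11881 ≈ 8.4168e-5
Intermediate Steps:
m = 11 (m = 6 + 5 = 11)
V(b) = 12 (V(b) = 4*3 = 12)
y(r) = (-12 + r)*(13 + r)
z = 1/109 (z = 1/(99 + 10) = 1/109 ≈ 0.0091743)
(y(p(V(-2))) + z)² = ((-156 + 12 + 12²) + 1/109)² = ((-156 + 12 + 144) + 1/109)² = (0 + 1/109)² = (1/109)² = 1/11881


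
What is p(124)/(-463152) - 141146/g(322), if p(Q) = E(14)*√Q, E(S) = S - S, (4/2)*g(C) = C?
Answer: -141146/161 ≈ -876.68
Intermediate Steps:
g(C) = C/2
E(S) = 0
p(Q) = 0 (p(Q) = 0*√Q = 0)
p(124)/(-463152) - 141146/g(322) = 0/(-463152) - 141146/((½)*322) = 0*(-1/463152) - 141146/161 = 0 - 141146*1/161 = 0 - 141146/161 = -141146/161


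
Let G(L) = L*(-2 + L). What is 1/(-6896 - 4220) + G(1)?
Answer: -11117/11116 ≈ -1.0001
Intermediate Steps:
1/(-6896 - 4220) + G(1) = 1/(-6896 - 4220) + 1*(-2 + 1) = 1/(-11116) + 1*(-1) = -1/11116 - 1 = -11117/11116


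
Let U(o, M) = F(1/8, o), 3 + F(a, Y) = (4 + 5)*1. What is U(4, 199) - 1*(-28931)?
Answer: 28937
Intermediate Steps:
F(a, Y) = 6 (F(a, Y) = -3 + (4 + 5)*1 = -3 + 9*1 = -3 + 9 = 6)
U(o, M) = 6
U(4, 199) - 1*(-28931) = 6 - 1*(-28931) = 6 + 28931 = 28937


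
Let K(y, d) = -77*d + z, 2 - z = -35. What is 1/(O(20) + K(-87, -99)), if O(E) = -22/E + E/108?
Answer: 270/2067953 ≈ 0.00013056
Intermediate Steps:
z = 37 (z = 2 - 1*(-35) = 2 + 35 = 37)
K(y, d) = 37 - 77*d (K(y, d) = -77*d + 37 = 37 - 77*d)
O(E) = -22/E + E/108 (O(E) = -22/E + E*(1/108) = -22/E + E/108)
1/(O(20) + K(-87, -99)) = 1/((-22/20 + (1/108)*20) + (37 - 77*(-99))) = 1/((-22*1/20 + 5/27) + (37 + 7623)) = 1/((-11/10 + 5/27) + 7660) = 1/(-247/270 + 7660) = 1/(2067953/270) = 270/2067953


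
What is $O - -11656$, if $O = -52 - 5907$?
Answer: $5697$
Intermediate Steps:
$O = -5959$
$O - -11656 = -5959 - -11656 = -5959 + 11656 = 5697$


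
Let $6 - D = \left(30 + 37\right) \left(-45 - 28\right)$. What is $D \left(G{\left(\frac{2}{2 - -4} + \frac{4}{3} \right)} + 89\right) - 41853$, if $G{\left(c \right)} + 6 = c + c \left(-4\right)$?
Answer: $340113$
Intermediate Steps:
$D = 4897$ ($D = 6 - \left(30 + 37\right) \left(-45 - 28\right) = 6 - 67 \left(-73\right) = 6 - -4891 = 6 + 4891 = 4897$)
$G{\left(c \right)} = -6 - 3 c$ ($G{\left(c \right)} = -6 + \left(c + c \left(-4\right)\right) = -6 + \left(c - 4 c\right) = -6 - 3 c$)
$D \left(G{\left(\frac{2}{2 - -4} + \frac{4}{3} \right)} + 89\right) - 41853 = 4897 \left(\left(-6 - 3 \left(\frac{2}{2 - -4} + \frac{4}{3}\right)\right) + 89\right) - 41853 = 4897 \left(\left(-6 - 3 \left(\frac{2}{2 + 4} + 4 \cdot \frac{1}{3}\right)\right) + 89\right) - 41853 = 4897 \left(\left(-6 - 3 \left(\frac{2}{6} + \frac{4}{3}\right)\right) + 89\right) - 41853 = 4897 \left(\left(-6 - 3 \left(2 \cdot \frac{1}{6} + \frac{4}{3}\right)\right) + 89\right) - 41853 = 4897 \left(\left(-6 - 3 \left(\frac{1}{3} + \frac{4}{3}\right)\right) + 89\right) - 41853 = 4897 \left(\left(-6 - 5\right) + 89\right) - 41853 = 4897 \left(-11 + 89\right) - 41853 = 4897 \cdot 78 - 41853 = 381966 - 41853 = 340113$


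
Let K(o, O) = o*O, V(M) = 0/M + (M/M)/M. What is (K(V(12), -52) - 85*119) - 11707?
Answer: -65479/3 ≈ -21826.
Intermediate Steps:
V(M) = 1/M (V(M) = 0 + 1/M = 1/M)
K(o, O) = O*o
(K(V(12), -52) - 85*119) - 11707 = (-52/12 - 85*119) - 11707 = (-52*1/12 - 10115) - 11707 = (-13/3 - 10115) - 11707 = -30358/3 - 11707 = -65479/3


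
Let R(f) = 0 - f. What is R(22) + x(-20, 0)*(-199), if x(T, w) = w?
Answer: -22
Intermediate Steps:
R(f) = -f
R(22) + x(-20, 0)*(-199) = -1*22 + 0*(-199) = -22 + 0 = -22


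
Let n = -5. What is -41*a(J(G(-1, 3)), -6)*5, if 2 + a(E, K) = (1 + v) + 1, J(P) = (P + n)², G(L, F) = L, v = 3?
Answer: -615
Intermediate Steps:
J(P) = (-5 + P)² (J(P) = (P - 5)² = (-5 + P)²)
a(E, K) = 3 (a(E, K) = -2 + ((1 + 3) + 1) = -2 + (4 + 1) = -2 + 5 = 3)
-41*a(J(G(-1, 3)), -6)*5 = -41*3*5 = -123*5 = -615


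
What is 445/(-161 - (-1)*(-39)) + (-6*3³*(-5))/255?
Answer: 647/680 ≈ 0.95147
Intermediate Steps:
445/(-161 - (-1)*(-39)) + (-6*3³*(-5))/255 = 445/(-161 - 1*39) + (-6*27*(-5))*(1/255) = 445/(-161 - 39) - 162*(-5)*(1/255) = 445/(-200) + 810*(1/255) = 445*(-1/200) + 54/17 = -89/40 + 54/17 = 647/680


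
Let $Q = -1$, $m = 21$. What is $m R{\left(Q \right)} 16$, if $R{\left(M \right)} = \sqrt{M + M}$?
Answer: $336 i \sqrt{2} \approx 475.18 i$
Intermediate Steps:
$R{\left(M \right)} = \sqrt{2} \sqrt{M}$ ($R{\left(M \right)} = \sqrt{2 M} = \sqrt{2} \sqrt{M}$)
$m R{\left(Q \right)} 16 = 21 \sqrt{2} \sqrt{-1} \cdot 16 = 21 \sqrt{2} i 16 = 21 i \sqrt{2} \cdot 16 = 336 i \sqrt{2}$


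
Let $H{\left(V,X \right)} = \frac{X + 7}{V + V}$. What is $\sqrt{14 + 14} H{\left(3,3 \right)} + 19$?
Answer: $19 + \frac{10 \sqrt{7}}{3} \approx 27.819$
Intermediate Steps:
$H{\left(V,X \right)} = \frac{7 + X}{2 V}$
$\sqrt{14 + 14} H{\left(3,3 \right)} + 19 = \sqrt{14 + 14} \frac{7 + 3}{2 \cdot 3} + 19 = \sqrt{28} \cdot \frac{1}{2} \cdot \frac{1}{3} \cdot 10 + 19 = 2 \sqrt{7} \cdot \frac{5}{3} + 19 = \frac{10 \sqrt{7}}{3} + 19 = 19 + \frac{10 \sqrt{7}}{3}$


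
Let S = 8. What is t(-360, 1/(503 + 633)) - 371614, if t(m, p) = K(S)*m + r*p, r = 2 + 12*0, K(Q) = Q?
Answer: -212712591/568 ≈ -3.7449e+5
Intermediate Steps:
r = 2 (r = 2 + 0 = 2)
t(m, p) = 2*p + 8*m (t(m, p) = 8*m + 2*p = 2*p + 8*m)
t(-360, 1/(503 + 633)) - 371614 = (2/(503 + 633) + 8*(-360)) - 371614 = (2/1136 - 2880) - 371614 = (2*(1/1136) - 2880) - 371614 = (1/568 - 2880) - 371614 = -1635839/568 - 371614 = -212712591/568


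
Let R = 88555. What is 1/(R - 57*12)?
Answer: 1/87871 ≈ 1.1380e-5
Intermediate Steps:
1/(R - 57*12) = 1/(88555 - 57*12) = 1/(88555 - 684) = 1/87871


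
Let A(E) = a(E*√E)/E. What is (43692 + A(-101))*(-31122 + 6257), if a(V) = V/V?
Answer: -109726534715/101 ≈ -1.0864e+9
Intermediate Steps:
a(V) = 1
A(E) = 1/E
(43692 + A(-101))*(-31122 + 6257) = (43692 + 1/(-101))*(-31122 + 6257) = (43692 - 1/101)*(-24865) = (4412891/101)*(-24865) = -109726534715/101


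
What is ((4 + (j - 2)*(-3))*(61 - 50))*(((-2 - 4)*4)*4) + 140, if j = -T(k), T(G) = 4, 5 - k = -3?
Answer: -23092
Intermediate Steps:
k = 8 (k = 5 - 1*(-3) = 5 + 3 = 8)
j = -4 (j = -1*4 = -4)
((4 + (j - 2)*(-3))*(61 - 50))*(((-2 - 4)*4)*4) + 140 = ((4 + (-4 - 2)*(-3))*(61 - 50))*(((-2 - 4)*4)*4) + 140 = ((4 - 6*(-3))*11)*(-6*4*4) + 140 = ((4 + 18)*11)*(-24*4) + 140 = (22*11)*(-96) + 140 = 242*(-96) + 140 = -23232 + 140 = -23092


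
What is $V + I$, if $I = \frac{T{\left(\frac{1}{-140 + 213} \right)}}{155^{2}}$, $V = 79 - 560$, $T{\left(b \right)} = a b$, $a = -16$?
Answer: $- \frac{843589841}{1753825} \approx -481.0$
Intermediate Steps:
$T{\left(b \right)} = - 16 b$
$V = -481$ ($V = 79 - 560 = -481$)
$I = - \frac{16}{1753825}$ ($I = \frac{\left(-16\right) \frac{1}{-140 + 213}}{155^{2}} = \frac{\left(-16\right) \frac{1}{73}}{24025} = \left(-16\right) \frac{1}{73} \cdot \frac{1}{24025} = \left(- \frac{16}{73}\right) \frac{1}{24025} = - \frac{16}{1753825} \approx -9.1229 \cdot 10^{-6}$)
$V + I = -481 - \frac{16}{1753825} = - \frac{843589841}{1753825}$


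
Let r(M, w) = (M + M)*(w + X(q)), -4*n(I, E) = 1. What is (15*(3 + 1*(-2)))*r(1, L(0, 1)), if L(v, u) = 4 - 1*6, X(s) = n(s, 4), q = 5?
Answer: -135/2 ≈ -67.500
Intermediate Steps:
n(I, E) = -1/4 (n(I, E) = -1/4*1 = -1/4)
X(s) = -1/4
L(v, u) = -2 (L(v, u) = 4 - 6 = -2)
r(M, w) = 2*M*(-1/4 + w) (r(M, w) = (M + M)*(w - 1/4) = (2*M)*(-1/4 + w) = 2*M*(-1/4 + w))
(15*(3 + 1*(-2)))*r(1, L(0, 1)) = (15*(3 + 1*(-2)))*((1/2)*1*(-1 + 4*(-2))) = (15*(3 - 2))*((1/2)*1*(-1 - 8)) = (15*1)*((1/2)*1*(-9)) = 15*(-9/2) = -135/2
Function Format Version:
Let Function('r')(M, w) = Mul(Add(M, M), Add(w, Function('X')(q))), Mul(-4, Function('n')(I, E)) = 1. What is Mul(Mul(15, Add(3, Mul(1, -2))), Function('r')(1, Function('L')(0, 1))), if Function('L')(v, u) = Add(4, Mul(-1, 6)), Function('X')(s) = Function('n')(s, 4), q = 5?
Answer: Rational(-135, 2) ≈ -67.500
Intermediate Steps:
Function('n')(I, E) = Rational(-1, 4) (Function('n')(I, E) = Mul(Rational(-1, 4), 1) = Rational(-1, 4))
Function('X')(s) = Rational(-1, 4)
Function('L')(v, u) = -2 (Function('L')(v, u) = Add(4, -6) = -2)
Function('r')(M, w) = Mul(2, M, Add(Rational(-1, 4), w)) (Function('r')(M, w) = Mul(Add(M, M), Add(w, Rational(-1, 4))) = Mul(Mul(2, M), Add(Rational(-1, 4), w)) = Mul(2, M, Add(Rational(-1, 4), w)))
Mul(Mul(15, Add(3, Mul(1, -2))), Function('r')(1, Function('L')(0, 1))) = Mul(Mul(15, Add(3, Mul(1, -2))), Mul(Rational(1, 2), 1, Add(-1, Mul(4, -2)))) = Mul(Mul(15, Add(3, -2)), Mul(Rational(1, 2), 1, Add(-1, -8))) = Mul(Mul(15, 1), Mul(Rational(1, 2), 1, -9)) = Mul(15, Rational(-9, 2)) = Rational(-135, 2)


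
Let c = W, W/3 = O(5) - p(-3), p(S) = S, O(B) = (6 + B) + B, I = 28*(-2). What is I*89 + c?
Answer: -4927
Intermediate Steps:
I = -56
O(B) = 6 + 2*B
W = 57 (W = 3*((6 + 2*5) - 1*(-3)) = 3*((6 + 10) + 3) = 3*(16 + 3) = 3*19 = 57)
c = 57
I*89 + c = -56*89 + 57 = -4984 + 57 = -4927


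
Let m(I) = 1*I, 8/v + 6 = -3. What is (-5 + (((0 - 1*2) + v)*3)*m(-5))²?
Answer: 13225/9 ≈ 1469.4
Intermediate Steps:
v = -8/9 (v = 8/(-6 - 3) = 8/(-9) = 8*(-⅑) = -8/9 ≈ -0.88889)
m(I) = I
(-5 + (((0 - 1*2) + v)*3)*m(-5))² = (-5 + (((0 - 1*2) - 8/9)*3)*(-5))² = (-5 + (((0 - 2) - 8/9)*3)*(-5))² = (-5 + ((-2 - 8/9)*3)*(-5))² = (-5 - 26/9*3*(-5))² = (-5 - 26/3*(-5))² = (-5 + 130/3)² = (115/3)² = 13225/9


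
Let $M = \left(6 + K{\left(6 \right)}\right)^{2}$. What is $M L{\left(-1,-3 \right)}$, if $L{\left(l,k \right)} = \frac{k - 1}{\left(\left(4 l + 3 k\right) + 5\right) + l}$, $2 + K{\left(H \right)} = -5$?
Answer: $\frac{4}{9} \approx 0.44444$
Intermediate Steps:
$K{\left(H \right)} = -7$ ($K{\left(H \right)} = -2 - 5 = -7$)
$L{\left(l,k \right)} = \frac{-1 + k}{5 + 3 k + 5 l}$ ($L{\left(l,k \right)} = \frac{-1 + k}{\left(\left(3 k + 4 l\right) + 5\right) + l} = \frac{-1 + k}{\left(5 + 3 k + 4 l\right) + l} = \frac{-1 + k}{5 + 3 k + 5 l}$)
$M = 1$ ($M = \left(6 - 7\right)^{2} = \left(-1\right)^{2} = 1$)
$M L{\left(-1,-3 \right)} = 1 \frac{-1 - 3}{5 + 3 \left(-3\right) + 5 \left(-1\right)} = 1 \frac{1}{5 - 9 - 5} \left(-4\right) = 1 \frac{1}{-9} \left(-4\right) = 1 \left(\left(- \frac{1}{9}\right) \left(-4\right)\right) = 1 \cdot \frac{4}{9} = \frac{4}{9}$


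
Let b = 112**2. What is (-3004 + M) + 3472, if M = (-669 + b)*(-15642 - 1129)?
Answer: -199155157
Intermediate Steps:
b = 12544
M = -199155625 (M = (-669 + 12544)*(-15642 - 1129) = 11875*(-16771) = -199155625)
(-3004 + M) + 3472 = (-3004 - 199155625) + 3472 = -199158629 + 3472 = -199155157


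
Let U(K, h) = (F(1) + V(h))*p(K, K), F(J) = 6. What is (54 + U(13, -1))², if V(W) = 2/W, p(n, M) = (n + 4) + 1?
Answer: 15876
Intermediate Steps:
p(n, M) = 5 + n (p(n, M) = (4 + n) + 1 = 5 + n)
U(K, h) = (5 + K)*(6 + 2/h) (U(K, h) = (6 + 2/h)*(5 + K) = (5 + K)*(6 + 2/h))
(54 + U(13, -1))² = (54 + 2*(1 + 3*(-1))*(5 + 13)/(-1))² = (54 + 2*(-1)*(1 - 3)*18)² = (54 + 2*(-1)*(-2)*18)² = (54 + 72)² = 126² = 15876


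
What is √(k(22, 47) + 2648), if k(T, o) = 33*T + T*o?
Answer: 2*√1102 ≈ 66.393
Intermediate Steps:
√(k(22, 47) + 2648) = √(22*(33 + 47) + 2648) = √(22*80 + 2648) = √(1760 + 2648) = √4408 = 2*√1102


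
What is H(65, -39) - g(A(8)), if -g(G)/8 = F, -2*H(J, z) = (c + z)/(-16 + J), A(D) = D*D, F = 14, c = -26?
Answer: 11041/98 ≈ 112.66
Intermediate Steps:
A(D) = D²
H(J, z) = -(-26 + z)/(2*(-16 + J))
g(G) = -112 (g(G) = -8*14 = -112)
H(65, -39) - g(A(8)) = (26 - 1*(-39))/(2*(-16 + 65)) - 1*(-112) = (½)*(26 + 39)/49 + 112 = (½)*(1/49)*65 + 112 = 65/98 + 112 = 11041/98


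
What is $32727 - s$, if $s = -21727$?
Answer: $54454$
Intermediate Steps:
$32727 - s = 32727 - -21727 = 32727 + 21727 = 54454$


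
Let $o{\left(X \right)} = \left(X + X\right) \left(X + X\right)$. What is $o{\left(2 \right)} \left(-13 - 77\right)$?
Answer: $-1440$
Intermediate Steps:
$o{\left(X \right)} = 4 X^{2}$ ($o{\left(X \right)} = 2 X 2 X = 4 X^{2}$)
$o{\left(2 \right)} \left(-13 - 77\right) = 4 \cdot 2^{2} \left(-13 - 77\right) = 4 \cdot 4 \left(-90\right) = 16 \left(-90\right) = -1440$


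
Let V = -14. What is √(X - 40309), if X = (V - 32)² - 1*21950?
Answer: I*√60143 ≈ 245.24*I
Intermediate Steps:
X = -19834 (X = (-14 - 32)² - 1*21950 = (-46)² - 21950 = 2116 - 21950 = -19834)
√(X - 40309) = √(-19834 - 40309) = √(-60143) = I*√60143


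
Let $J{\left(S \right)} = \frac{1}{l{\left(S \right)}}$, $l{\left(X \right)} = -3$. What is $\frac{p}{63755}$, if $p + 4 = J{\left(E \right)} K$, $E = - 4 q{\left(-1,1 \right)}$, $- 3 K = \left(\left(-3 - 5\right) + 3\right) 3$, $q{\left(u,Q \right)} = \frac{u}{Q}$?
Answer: $- \frac{17}{191265} \approx -8.8882 \cdot 10^{-5}$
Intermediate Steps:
$K = 5$ ($K = - \frac{\left(\left(-3 - 5\right) + 3\right) 3}{3} = - \frac{\left(-8 + 3\right) 3}{3} = - \frac{\left(-5\right) 3}{3} = \left(- \frac{1}{3}\right) \left(-15\right) = 5$)
$E = 4$ ($E = - 4 \left(- 1^{-1}\right) = - 4 \left(\left(-1\right) 1\right) = \left(-4\right) \left(-1\right) = 4$)
$J{\left(S \right)} = - \frac{1}{3}$ ($J{\left(S \right)} = \frac{1}{-3} = - \frac{1}{3}$)
$p = - \frac{17}{3}$ ($p = -4 - \frac{5}{3} = - \frac{17}{3} \approx -5.6667$)
$\frac{p}{63755} = - \frac{17}{3 \cdot 63755} = \left(- \frac{17}{3}\right) \frac{1}{63755} = - \frac{17}{191265}$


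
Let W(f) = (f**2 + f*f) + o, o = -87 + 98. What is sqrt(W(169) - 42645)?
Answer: 2*sqrt(3622) ≈ 120.37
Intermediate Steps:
o = 11
W(f) = 11 + 2*f**2 (W(f) = (f**2 + f*f) + 11 = (f**2 + f**2) + 11 = 2*f**2 + 11 = 11 + 2*f**2)
sqrt(W(169) - 42645) = sqrt((11 + 2*169**2) - 42645) = sqrt((11 + 2*28561) - 42645) = sqrt((11 + 57122) - 42645) = sqrt(57133 - 42645) = sqrt(14488) = 2*sqrt(3622)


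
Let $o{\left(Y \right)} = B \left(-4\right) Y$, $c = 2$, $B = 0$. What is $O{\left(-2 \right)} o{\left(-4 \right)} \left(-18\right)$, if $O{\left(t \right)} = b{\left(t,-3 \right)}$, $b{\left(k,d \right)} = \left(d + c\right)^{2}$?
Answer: $0$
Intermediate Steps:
$o{\left(Y \right)} = 0$ ($o{\left(Y \right)} = 0 \left(-4\right) Y = 0 Y = 0$)
$b{\left(k,d \right)} = \left(2 + d\right)^{2}$ ($b{\left(k,d \right)} = \left(d + 2\right)^{2} = \left(2 + d\right)^{2}$)
$O{\left(t \right)} = 1$ ($O{\left(t \right)} = \left(2 - 3\right)^{2} = \left(-1\right)^{2} = 1$)
$O{\left(-2 \right)} o{\left(-4 \right)} \left(-18\right) = 1 \cdot 0 \left(-18\right) = 0 \left(-18\right) = 0$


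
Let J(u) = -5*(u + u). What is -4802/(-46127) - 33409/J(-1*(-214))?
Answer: 1551333223/98711780 ≈ 15.716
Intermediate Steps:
J(u) = -10*u
-4802/(-46127) - 33409/J(-1*(-214)) = -4802/(-46127) - 33409/((-(-10)*(-214))) = -4802*(-1/46127) - 33409/((-10*214)) = 4802/46127 - 33409/(-2140) = 4802/46127 - 33409*(-1/2140) = 4802/46127 + 33409/2140 = 1551333223/98711780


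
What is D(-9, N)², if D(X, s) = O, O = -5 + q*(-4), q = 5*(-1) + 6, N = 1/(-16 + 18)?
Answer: 81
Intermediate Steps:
N = ½ (N = 1/2 = ½ ≈ 0.50000)
q = 1 (q = -5 + 6 = 1)
O = -9 (O = -5 + 1*(-4) = -5 - 4 = -9)
D(X, s) = -9
D(-9, N)² = (-9)² = 81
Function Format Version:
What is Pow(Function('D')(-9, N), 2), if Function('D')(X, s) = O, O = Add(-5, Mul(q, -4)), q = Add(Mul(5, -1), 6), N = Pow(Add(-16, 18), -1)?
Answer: 81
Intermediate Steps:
N = Rational(1, 2) (N = Pow(2, -1) = Rational(1, 2) ≈ 0.50000)
q = 1 (q = Add(-5, 6) = 1)
O = -9 (O = Add(-5, Mul(1, -4)) = Add(-5, -4) = -9)
Function('D')(X, s) = -9
Pow(Function('D')(-9, N), 2) = Pow(-9, 2) = 81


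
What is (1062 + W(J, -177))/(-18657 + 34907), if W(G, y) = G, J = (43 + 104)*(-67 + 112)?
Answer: 7677/16250 ≈ 0.47243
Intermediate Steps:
J = 6615 (J = 147*45 = 6615)
(1062 + W(J, -177))/(-18657 + 34907) = (1062 + 6615)/(-18657 + 34907) = 7677/16250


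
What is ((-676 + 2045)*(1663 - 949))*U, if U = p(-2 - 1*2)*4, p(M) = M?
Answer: -15639456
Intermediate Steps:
U = -16 (U = (-2 - 1*2)*4 = (-2 - 2)*4 = -4*4 = -16)
((-676 + 2045)*(1663 - 949))*U = ((-676 + 2045)*(1663 - 949))*(-16) = (1369*714)*(-16) = 977466*(-16) = -15639456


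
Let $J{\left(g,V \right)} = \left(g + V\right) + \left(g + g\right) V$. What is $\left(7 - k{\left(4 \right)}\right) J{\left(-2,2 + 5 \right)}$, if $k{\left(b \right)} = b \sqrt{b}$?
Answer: $23$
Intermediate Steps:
$k{\left(b \right)} = b^{\frac{3}{2}}$
$J{\left(g,V \right)} = V + g + 2 V g$ ($J{\left(g,V \right)} = \left(V + g\right) + 2 g V = \left(V + g\right) + 2 V g = V + g + 2 V g$)
$\left(7 - k{\left(4 \right)}\right) J{\left(-2,2 + 5 \right)} = \left(7 - 4^{\frac{3}{2}}\right) \left(\left(2 + 5\right) - 2 + 2 \left(2 + 5\right) \left(-2\right)\right) = \left(7 - 8\right) \left(7 - 2 + 2 \cdot 7 \left(-2\right)\right) = \left(7 - 8\right) \left(7 - 2 - 28\right) = \left(-1\right) \left(-23\right) = 23$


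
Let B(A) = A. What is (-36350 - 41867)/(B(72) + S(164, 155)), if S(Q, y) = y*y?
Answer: -78217/24097 ≈ -3.2459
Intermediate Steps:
S(Q, y) = y²
(-36350 - 41867)/(B(72) + S(164, 155)) = (-36350 - 41867)/(72 + 155²) = -78217/(72 + 24025) = -78217/24097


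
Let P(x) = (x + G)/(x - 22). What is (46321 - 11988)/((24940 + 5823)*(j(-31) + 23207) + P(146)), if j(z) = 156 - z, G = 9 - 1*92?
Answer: 4257292/89239033191 ≈ 4.7707e-5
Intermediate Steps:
G = -83 (G = 9 - 92 = -83)
P(x) = (-83 + x)/(-22 + x) (P(x) = (x - 83)/(x - 22) = (-83 + x)/(-22 + x))
(46321 - 11988)/((24940 + 5823)*(j(-31) + 23207) + P(146)) = (46321 - 11988)/((24940 + 5823)*((156 - 1*(-31)) + 23207) + (-83 + 146)/(-22 + 146)) = 34333/(30763*((156 + 31) + 23207) + 63/124) = 34333/(30763*(187 + 23207) + (1/124)*63) = 34333/(30763*23394 + 63/124) = 34333/(719669622 + 63/124) = 34333/(89239033191/124) = 34333*(124/89239033191) = 4257292/89239033191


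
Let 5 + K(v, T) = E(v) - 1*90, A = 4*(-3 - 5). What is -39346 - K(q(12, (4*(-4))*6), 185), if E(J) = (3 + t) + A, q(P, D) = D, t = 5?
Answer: -39227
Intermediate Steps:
A = -32 (A = 4*(-8) = -32)
E(J) = -24 (E(J) = (3 + 5) - 32 = 8 - 32 = -24)
K(v, T) = -119 (K(v, T) = -5 + (-24 - 1*90) = -5 + (-24 - 90) = -5 - 114 = -119)
-39346 - K(q(12, (4*(-4))*6), 185) = -39346 - 1*(-119) = -39346 + 119 = -39227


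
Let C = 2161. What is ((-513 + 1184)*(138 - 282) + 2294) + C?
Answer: -92169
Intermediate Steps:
((-513 + 1184)*(138 - 282) + 2294) + C = ((-513 + 1184)*(138 - 282) + 2294) + 2161 = (671*(-144) + 2294) + 2161 = (-96624 + 2294) + 2161 = -94330 + 2161 = -92169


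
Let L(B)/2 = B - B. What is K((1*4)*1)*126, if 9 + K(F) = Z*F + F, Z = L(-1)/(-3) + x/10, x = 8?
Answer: -1134/5 ≈ -226.80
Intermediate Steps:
L(B) = 0 (L(B) = 2*(B - B) = 2*0 = 0)
Z = 4/5 (Z = 0/(-3) + 8/10 = 0*(-1/3) + 8*(1/10) = 0 + 4/5 = 4/5 ≈ 0.80000)
K(F) = -9 + 9*F/5 (K(F) = -9 + (4*F/5 + F) = -9 + 9*F/5)
K((1*4)*1)*126 = (-9 + 9*((1*4)*1)/5)*126 = (-9 + 9*(4*1)/5)*126 = (-9 + (9/5)*4)*126 = (-9 + 36/5)*126 = -9/5*126 = -1134/5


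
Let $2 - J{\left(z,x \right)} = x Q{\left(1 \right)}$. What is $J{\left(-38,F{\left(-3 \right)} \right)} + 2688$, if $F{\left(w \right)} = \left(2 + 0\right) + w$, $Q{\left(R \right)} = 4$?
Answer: $2694$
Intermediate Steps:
$F{\left(w \right)} = 2 + w$
$J{\left(z,x \right)} = 2 - 4 x$ ($J{\left(z,x \right)} = 2 - x 4 = 2 - 4 x$)
$J{\left(-38,F{\left(-3 \right)} \right)} + 2688 = \left(2 - 4 \left(2 - 3\right)\right) + 2688 = \left(2 - -4\right) + 2688 = \left(2 + 4\right) + 2688 = 6 + 2688 = 2694$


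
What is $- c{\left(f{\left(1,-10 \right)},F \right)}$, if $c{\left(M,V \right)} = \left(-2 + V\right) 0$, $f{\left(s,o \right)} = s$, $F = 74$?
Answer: $0$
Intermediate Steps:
$c{\left(M,V \right)} = 0$
$- c{\left(f{\left(1,-10 \right)},F \right)} = \left(-1\right) 0 = 0$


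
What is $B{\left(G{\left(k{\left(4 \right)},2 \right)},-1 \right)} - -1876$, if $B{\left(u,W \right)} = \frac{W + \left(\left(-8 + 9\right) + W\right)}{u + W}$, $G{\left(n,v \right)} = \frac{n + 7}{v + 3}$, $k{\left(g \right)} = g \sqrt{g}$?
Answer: $\frac{3751}{2} \approx 1875.5$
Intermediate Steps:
$k{\left(g \right)} = g^{\frac{3}{2}}$
$G{\left(n,v \right)} = \frac{7 + n}{3 + v}$
$B{\left(u,W \right)} = \frac{1 + 2 W}{W + u}$ ($B{\left(u,W \right)} = \frac{W + \left(1 + W\right)}{W + u} = \frac{1 + 2 W}{W + u}$)
$B{\left(G{\left(k{\left(4 \right)},2 \right)},-1 \right)} - -1876 = \frac{1 + 2 \left(-1\right)}{-1 + \frac{7 + 4^{\frac{3}{2}}}{3 + 2}} - -1876 = \frac{1 - 2}{-1 + \frac{7 + 8}{5}} + 1876 = \frac{1}{-1 + \frac{1}{5} \cdot 15} \left(-1\right) + 1876 = \frac{1}{-1 + 3} \left(-1\right) + 1876 = \frac{1}{2} \left(-1\right) + 1876 = - \frac{1}{2} + 1876 = \frac{3751}{2}$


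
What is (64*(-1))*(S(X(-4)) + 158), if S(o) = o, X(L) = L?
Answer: -9856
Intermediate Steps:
(64*(-1))*(S(X(-4)) + 158) = (64*(-1))*(-4 + 158) = -64*154 = -9856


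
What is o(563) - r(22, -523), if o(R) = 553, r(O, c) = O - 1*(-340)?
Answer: 191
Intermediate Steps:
r(O, c) = 340 + O (r(O, c) = O + 340 = 340 + O)
o(563) - r(22, -523) = 553 - (340 + 22) = 553 - 1*362 = 553 - 362 = 191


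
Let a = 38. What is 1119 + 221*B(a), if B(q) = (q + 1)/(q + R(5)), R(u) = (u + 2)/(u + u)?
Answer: 173081/129 ≈ 1341.7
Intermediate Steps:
R(u) = (2 + u)/(2*u) (R(u) = (2 + u)/((2*u)) = (2 + u)*(1/(2*u)) = (2 + u)/(2*u))
B(q) = (1 + q)/(7/10 + q) (B(q) = (q + 1)/(q + (½)*(2 + 5)/5) = (1 + q)/(q + (½)*(⅕)*7) = (1 + q)/(q + 7/10) = (1 + q)/(7/10 + q))
1119 + 221*B(a) = 1119 + 221*(10*(1 + 38)/(7 + 10*38)) = 1119 + 221*(10*39/(7 + 380)) = 1119 + 221*(10*39/387) = 1119 + 221*(10*(1/387)*39) = 1119 + 221*(130/129) = 1119 + 28730/129 = 173081/129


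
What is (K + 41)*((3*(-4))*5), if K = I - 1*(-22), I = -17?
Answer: -2760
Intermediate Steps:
K = 5 (K = -17 - 1*(-22) = -17 + 22 = 5)
(K + 41)*((3*(-4))*5) = (5 + 41)*((3*(-4))*5) = 46*(-12*5) = 46*(-60) = -2760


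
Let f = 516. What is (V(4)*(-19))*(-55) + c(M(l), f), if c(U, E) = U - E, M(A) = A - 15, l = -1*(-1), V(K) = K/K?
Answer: 515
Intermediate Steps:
V(K) = 1
l = 1
M(A) = -15 + A
(V(4)*(-19))*(-55) + c(M(l), f) = (1*(-19))*(-55) + ((-15 + 1) - 1*516) = -19*(-55) + (-14 - 516) = 1045 - 530 = 515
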